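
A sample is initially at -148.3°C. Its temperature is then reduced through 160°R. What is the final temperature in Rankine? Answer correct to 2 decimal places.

The 160°R change is an interval, so only the factor 5/9 applies: -160 × 5/9 = -88.8889°C.
Final Celsius temperature: -148.3000 - 88.8889 = -237.1889°C.
In Rankine: -237.1889 × 1.8 + 491.67 = 64.73°R.

64.73°R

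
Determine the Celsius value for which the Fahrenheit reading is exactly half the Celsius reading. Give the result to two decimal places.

Let C be the Celsius reading. The Fahrenheit reading is F = 1.8·C + 32.
Require F = 0.5·C: 1.8·C + 32 = 0.5·C.
(1.3)·C = -32  ⇒  C = -24.62.

-24.62°C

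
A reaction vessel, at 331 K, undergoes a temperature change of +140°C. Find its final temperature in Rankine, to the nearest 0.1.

847.8°R

Initial temperature in Celsius: 331 - 273.15 = 57.8500°C.
Final Celsius temperature: 57.8500 + 140.0000 = 197.8500°C.
In Rankine: 197.8500 × 1.8 + 491.67 = 847.8°R.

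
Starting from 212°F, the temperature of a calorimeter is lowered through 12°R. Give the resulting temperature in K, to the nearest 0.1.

366.5 K

Initial temperature in Celsius: (212 - 32) × 5/9 = 100.0000°C.
The 12°R change is an interval, so only the factor 5/9 applies: -12 × 5/9 = -6.6667°C.
Final Celsius temperature: 100.0000 - 6.6667 = 93.3333°C.
In kelvin: 93.3333 + 273.15 = 366.5 K.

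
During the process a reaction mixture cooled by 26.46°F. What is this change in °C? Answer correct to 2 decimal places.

14.70°C

For a temperature interval the offset drops out; only the factor 5/9 applies.
26.46 × 5/9 = 14.70.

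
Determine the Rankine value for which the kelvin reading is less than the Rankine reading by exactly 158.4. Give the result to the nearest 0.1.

Let R be the Rankine reading. The kelvin reading is K = 5/9·R.
Require K - R = -158.4: (-4/9)·R = -158.4.
R = (-158.4) / (-4/9) = 356.4.

356.4°R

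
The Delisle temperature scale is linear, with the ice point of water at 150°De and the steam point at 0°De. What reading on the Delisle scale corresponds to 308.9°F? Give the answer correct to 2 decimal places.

-80.75°De

First in Celsius: (308.9 - 32) × 5/9 = 153.8333°C.
Linearly onto the Delisle scale: 150 + (153.8333 / 100) × (0 - 150) = -80.75°De.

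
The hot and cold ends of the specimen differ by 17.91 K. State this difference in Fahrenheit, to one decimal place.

32.2°F

Only the scale ratio 1.8 matters for a change in temperature.
17.91 × 1.8 = 32.2.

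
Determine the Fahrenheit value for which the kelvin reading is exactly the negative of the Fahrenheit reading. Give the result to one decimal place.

Let F be the Fahrenheit reading. The kelvin reading is K = 5/9·F + 255.372.
Require K = -1·F: 5/9·F + 255.372 = -1·F.
(14/9)·F = -255.372  ⇒  F = -164.2.

-164.2°F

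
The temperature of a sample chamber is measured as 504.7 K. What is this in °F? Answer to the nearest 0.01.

448.79°F

In Celsius: 504.7 - 273.15 = 231.5500°C.
In Fahrenheit: 231.5500 × 1.8 + 32 = 448.79°F.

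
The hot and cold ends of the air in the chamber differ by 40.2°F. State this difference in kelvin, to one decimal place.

22.3 K

For a temperature interval the offset drops out; only the factor 5/9 applies.
40.2 × 5/9 = 22.3.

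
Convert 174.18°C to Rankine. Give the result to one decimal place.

805.2°R

In Rankine: 174.1800 × 1.8 + 491.67 = 805.2°R.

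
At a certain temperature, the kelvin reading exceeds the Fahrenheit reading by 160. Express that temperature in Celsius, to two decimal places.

101.44°C

Let x be the Fahrenheit reading; then the kelvin reading is 5/9·x + 255.372.
(5/9·x + 255.372) - x = 160  ⇒  (-4/9)·x = -95.3722  ⇒  x = 214.5875°F.
In Celsius: (214.5875 - 32) × 5/9 = 101.44°C.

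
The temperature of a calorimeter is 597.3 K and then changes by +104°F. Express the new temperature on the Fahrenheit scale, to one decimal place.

719.5°F

Initial temperature in Celsius: 597.3 - 273.15 = 324.1500°C.
The 104°F change is an interval, so only the factor 5/9 applies: +104 × 5/9 = +57.7778°C.
Final Celsius temperature: 324.1500 + 57.7778 = 381.9278°C.
In Fahrenheit: 381.9278 × 1.8 + 32 = 719.5°F.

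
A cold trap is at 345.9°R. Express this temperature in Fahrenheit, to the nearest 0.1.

-113.8°F

In Celsius: (345.9 - 491.67) × 5/9 = -80.9833°C.
In Fahrenheit: -80.9833 × 1.8 + 32 = -113.8°F.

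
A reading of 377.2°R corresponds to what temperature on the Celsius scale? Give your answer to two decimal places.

-63.59°C

In Celsius: (377.2 - 491.67) × 5/9 = -63.5944°C.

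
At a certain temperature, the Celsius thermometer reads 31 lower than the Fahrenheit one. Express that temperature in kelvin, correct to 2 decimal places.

271.90 K

Let x be the Fahrenheit reading; then the Celsius reading is 5/9·x - 17.7778.
(5/9·x - 17.7778) - x = -31  ⇒  (-4/9)·x = -13.2222  ⇒  x = 29.7500°F.
In Celsius: (29.75 - 32) × 5/9 = -1.2500°C.
In kelvin: -1.2500 + 273.15 = 271.90 K.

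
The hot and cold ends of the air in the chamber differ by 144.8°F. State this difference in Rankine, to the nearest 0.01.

Fahrenheit and Rankine degrees are the same size, so the interval is unchanged: 144.80.

144.80°R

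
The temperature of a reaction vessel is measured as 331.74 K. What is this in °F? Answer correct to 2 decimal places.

137.46°F

In Celsius: 331.74 - 273.15 = 58.5900°C.
In Fahrenheit: 58.5900 × 1.8 + 32 = 137.46°F.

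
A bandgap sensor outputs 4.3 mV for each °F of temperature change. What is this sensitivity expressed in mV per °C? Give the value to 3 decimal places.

The quantity depends on a temperature interval, so only the ratio of degree sizes applies; the offset between the scales is irrelevant.
A change of 1°C is a change of 1.8°F, so per °C the value is 4.3 × 1.8 = 7.740.

7.740 mV per °C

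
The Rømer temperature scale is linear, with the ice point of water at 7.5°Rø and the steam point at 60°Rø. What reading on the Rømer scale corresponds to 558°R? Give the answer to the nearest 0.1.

26.8°Rø

First in Celsius: (558 - 491.67) × 5/9 = 36.8500°C.
Linearly onto the Rømer scale: 7.5 + (36.8500 / 100) × (60 - 7.5) = 26.8°Rø.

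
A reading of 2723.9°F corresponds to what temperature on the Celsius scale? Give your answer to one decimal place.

1495.5°C

In Celsius: (2723.9 - 32) × 5/9 = 1495.5000°C.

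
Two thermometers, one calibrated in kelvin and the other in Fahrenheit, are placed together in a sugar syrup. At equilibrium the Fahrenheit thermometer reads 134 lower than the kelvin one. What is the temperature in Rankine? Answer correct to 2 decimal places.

732.76°R

Let x be the kelvin reading; then the Fahrenheit reading is 1.8·x - 459.67.
(1.8·x - 459.67) - x = -134  ⇒  (0.8)·x = 325.67  ⇒  x = 407.0875 K.
In Celsius: 407.0875 - 273.15 = 133.9375°C.
In Rankine: 133.9375 × 1.8 + 491.67 = 732.76°R.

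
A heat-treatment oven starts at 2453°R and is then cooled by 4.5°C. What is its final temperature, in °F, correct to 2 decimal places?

Initial temperature in Celsius: (2453 - 491.67) × 5/9 = 1089.6278°C.
Final Celsius temperature: 1089.6278 - 4.5000 = 1085.1278°C.
In Fahrenheit: 1085.1278 × 1.8 + 32 = 1985.23°F.

1985.23°F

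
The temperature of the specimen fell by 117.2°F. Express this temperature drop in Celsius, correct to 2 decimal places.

65.11°C

Only the scale ratio 5/9 matters for a change in temperature.
117.2 × 5/9 = 65.11.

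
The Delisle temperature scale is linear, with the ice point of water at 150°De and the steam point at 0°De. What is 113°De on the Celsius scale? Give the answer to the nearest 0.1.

Linear interpolation between the fixed points: C = (113 - 150) × 100 / (0 - 150) = 24.6667°C.

24.7°C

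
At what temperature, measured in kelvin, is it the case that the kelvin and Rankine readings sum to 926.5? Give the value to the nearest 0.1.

Let K be the kelvin reading. The Rankine reading is R = 1.8·K.
Require K + R = 926.5: (2.8)·K = 926.5.
K = (926.5) / (2.8) = 330.9.

330.9 K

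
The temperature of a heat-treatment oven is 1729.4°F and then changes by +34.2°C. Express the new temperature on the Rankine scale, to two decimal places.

2250.63°R

Initial temperature in Celsius: (1729.4 - 32) × 5/9 = 943.0000°C.
Final Celsius temperature: 943.0000 + 34.2000 = 977.2000°C.
In Rankine: 977.2000 × 1.8 + 491.67 = 2250.63°R.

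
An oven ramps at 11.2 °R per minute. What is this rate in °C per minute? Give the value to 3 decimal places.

Since only a temperature interval is involved, the additive offset between the scales drops out.
A change of 1°R is a change of 5/9°C, so 11.2 × 5/9 = 6.222.

6.222 °C/minute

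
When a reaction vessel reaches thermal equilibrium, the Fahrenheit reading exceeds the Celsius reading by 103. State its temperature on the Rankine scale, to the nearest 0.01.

651.42°R

Let x be the Fahrenheit reading; then the Celsius reading is 5/9·x - 17.7778.
(5/9·x - 17.7778) - x = -103  ⇒  (-4/9)·x = -85.2222  ⇒  x = 191.7500°F.
In Celsius: (191.75 - 32) × 5/9 = 88.7500°C.
In Rankine: 88.7500 × 1.8 + 491.67 = 651.42°R.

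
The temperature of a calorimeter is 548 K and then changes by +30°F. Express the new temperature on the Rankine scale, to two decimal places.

1016.40°R

Initial temperature in Celsius: 548 - 273.15 = 274.8500°C.
The 30°F change is an interval, so only the factor 5/9 applies: +30 × 5/9 = +16.6667°C.
Final Celsius temperature: 274.8500 + 16.6667 = 291.5167°C.
In Rankine: 291.5167 × 1.8 + 491.67 = 1016.40°R.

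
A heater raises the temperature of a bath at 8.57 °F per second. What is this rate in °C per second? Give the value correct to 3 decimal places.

4.761 °C/second

Since only a temperature interval is involved, the additive offset between the scales drops out.
A change of 1°F is a change of 5/9°C, so 8.57 × 5/9 = 4.761.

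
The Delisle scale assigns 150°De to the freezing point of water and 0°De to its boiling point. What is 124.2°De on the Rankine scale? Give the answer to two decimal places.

Linear interpolation between the fixed points: C = (124.2 - 150) × 100 / (0 - 150) = 17.2000°C.
Then 17.2000 × 1.8 + 491.67 = 522.63°R.

522.63°R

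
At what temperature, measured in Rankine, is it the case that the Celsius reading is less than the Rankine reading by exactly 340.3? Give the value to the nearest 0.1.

151.1°R

Let R be the Rankine reading. The Celsius reading is C = 5/9·R - 273.15.
Require C - R = -340.3: (-4/9)·R - 273.15 = -340.3.
R = (-340.3 + 273.15) / (-4/9) = 151.1.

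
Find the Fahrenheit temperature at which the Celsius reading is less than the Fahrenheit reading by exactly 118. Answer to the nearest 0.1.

Let F be the Fahrenheit reading. The Celsius reading is C = 5/9·F - 17.7778.
Require C - F = -118: (-4/9)·F - 17.7778 = -118.
F = (-118 + 17.7778) / (-4/9) = 225.5.

225.5°F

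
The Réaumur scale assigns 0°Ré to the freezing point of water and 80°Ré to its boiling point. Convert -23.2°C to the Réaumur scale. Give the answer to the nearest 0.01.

-18.56°Ré

Linearly onto the Réaumur scale: 0 + (-23.2000 / 100) × (80 - 0) = -18.56°Ré.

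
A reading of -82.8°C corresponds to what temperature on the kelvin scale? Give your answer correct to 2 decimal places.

190.35 K

In kelvin: -82.8000 + 273.15 = 190.35 K.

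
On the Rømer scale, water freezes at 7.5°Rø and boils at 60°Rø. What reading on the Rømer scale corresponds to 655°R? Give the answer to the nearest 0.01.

55.14°Rø

First in Celsius: (655 - 491.67) × 5/9 = 90.7389°C.
Linearly onto the Rømer scale: 7.5 + (90.7389 / 100) × (60 - 7.5) = 55.14°Rø.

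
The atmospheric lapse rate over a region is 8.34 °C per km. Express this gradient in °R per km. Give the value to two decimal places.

Since only a temperature interval is involved, the additive offset between the scales drops out.
A change of 1°C is a change of 1.8°R, so 8.34 × 1.8 = 15.01.

15.01 °R/km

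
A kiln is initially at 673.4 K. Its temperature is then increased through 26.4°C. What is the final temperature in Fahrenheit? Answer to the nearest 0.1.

Initial temperature in Celsius: 673.4 - 273.15 = 400.2500°C.
Final Celsius temperature: 400.2500 + 26.4000 = 426.6500°C.
In Fahrenheit: 426.6500 × 1.8 + 32 = 800.0°F.

800.0°F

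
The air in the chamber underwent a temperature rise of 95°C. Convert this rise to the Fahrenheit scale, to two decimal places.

171.00°F

For a temperature interval the offset drops out; only the factor 1.8 applies.
95 × 1.8 = 171.00.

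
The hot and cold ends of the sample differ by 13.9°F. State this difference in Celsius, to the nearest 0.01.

7.72°C

An interval of 1°F corresponds to 5/9°C.
13.9 × 5/9 = 7.72.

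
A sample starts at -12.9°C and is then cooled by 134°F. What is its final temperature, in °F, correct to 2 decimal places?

-125.22°F

The 134°F change is an interval, so only the factor 5/9 applies: -134 × 5/9 = -74.4444°C.
Final Celsius temperature: -12.9000 - 74.4444 = -87.3444°C.
In Fahrenheit: -87.3444 × 1.8 + 32 = -125.22°F.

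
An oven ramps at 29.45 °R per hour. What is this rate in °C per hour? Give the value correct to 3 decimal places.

Since only a temperature interval is involved, the additive offset between the scales drops out.
A change of 1°R is a change of 5/9°C, so 29.45 × 5/9 = 16.361.

16.361 °C/hour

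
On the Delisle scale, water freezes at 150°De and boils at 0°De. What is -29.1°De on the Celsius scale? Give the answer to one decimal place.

Linear interpolation between the fixed points: C = (-29.1 - 150) × 100 / (0 - 150) = 119.4000°C.

119.4°C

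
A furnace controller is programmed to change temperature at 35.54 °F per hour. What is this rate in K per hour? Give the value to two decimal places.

Since only a temperature interval is involved, the additive offset between the scales drops out.
A change of 1°F is a change of 5/9 K, so 35.54 × 5/9 = 19.74.

19.74 K/hour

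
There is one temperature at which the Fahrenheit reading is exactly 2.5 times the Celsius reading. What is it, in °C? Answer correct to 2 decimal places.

45.71°C

Let C be the Celsius reading. The Fahrenheit reading is F = 1.8·C + 32.
Require F = 2.5·C: 1.8·C + 32 = 2.5·C.
(-0.7)·C = -32  ⇒  C = 45.71.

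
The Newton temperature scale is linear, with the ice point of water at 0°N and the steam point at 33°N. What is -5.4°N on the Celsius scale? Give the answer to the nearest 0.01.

Linear interpolation between the fixed points: C = (-5.4 - 0) × 100 / (33 - 0) = -16.3636°C.

-16.36°C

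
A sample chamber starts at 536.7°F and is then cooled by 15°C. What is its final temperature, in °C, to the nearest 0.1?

Initial temperature in Celsius: (536.7 - 32) × 5/9 = 280.3889°C.
Final Celsius temperature: 280.3889 - 15.0000 = 265.3889°C.

265.4°C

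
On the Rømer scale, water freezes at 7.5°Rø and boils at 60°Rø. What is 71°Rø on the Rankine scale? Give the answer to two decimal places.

Linear interpolation between the fixed points: C = (71 - 7.5) × 100 / (60 - 7.5) = 120.9524°C.
Then 120.9524 × 1.8 + 491.67 = 709.38°R.

709.38°R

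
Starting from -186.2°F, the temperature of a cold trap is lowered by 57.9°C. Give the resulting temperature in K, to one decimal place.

Initial temperature in Celsius: (-186.2 - 32) × 5/9 = -121.2222°C.
Final Celsius temperature: -121.2222 - 57.9000 = -179.1222°C.
In kelvin: -179.1222 + 273.15 = 94.0 K.

94.0 K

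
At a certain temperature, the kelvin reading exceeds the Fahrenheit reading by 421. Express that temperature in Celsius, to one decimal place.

Let x be the kelvin reading; then the Fahrenheit reading is 1.8·x - 459.67.
(1.8·x - 459.67) - x = -421  ⇒  (0.8)·x = 38.67  ⇒  x = 48.3375 K.
In Celsius: 48.3375 - 273.15 = -224.8°C.

-224.8°C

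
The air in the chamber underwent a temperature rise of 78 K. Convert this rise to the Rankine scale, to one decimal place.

140.4°R

Only the scale ratio 1.8 matters for a change in temperature.
78 × 1.8 = 140.4.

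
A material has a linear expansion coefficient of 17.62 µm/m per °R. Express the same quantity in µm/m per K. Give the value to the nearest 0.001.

31.716 µm/m per K

The quantity depends on a temperature interval, so only the ratio of degree sizes applies; the offset between the scales is irrelevant.
A change of 1 K is a change of 1.8°R, so per K the value is 17.62 × 1.8 = 31.716.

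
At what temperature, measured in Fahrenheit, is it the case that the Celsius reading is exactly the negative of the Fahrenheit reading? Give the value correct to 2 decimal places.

11.43°F

Let F be the Fahrenheit reading. The Celsius reading is C = 5/9·F - 17.7778.
Require C = -1·F: 5/9·F - 17.7778 = -1·F.
(14/9)·F = 17.7778  ⇒  F = 11.43.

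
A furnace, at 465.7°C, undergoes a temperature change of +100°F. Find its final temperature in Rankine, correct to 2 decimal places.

The 100°F change is an interval, so only the factor 5/9 applies: +100 × 5/9 = +55.5556°C.
Final Celsius temperature: 465.7000 + 55.5556 = 521.2556°C.
In Rankine: 521.2556 × 1.8 + 491.67 = 1429.93°R.

1429.93°R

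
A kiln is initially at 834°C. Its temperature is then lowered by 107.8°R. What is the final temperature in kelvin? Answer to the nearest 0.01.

The 107.8°R change is an interval, so only the factor 5/9 applies: -107.8 × 5/9 = -59.8889°C.
Final Celsius temperature: 834.0000 - 59.8889 = 774.1111°C.
In kelvin: 774.1111 + 273.15 = 1047.26 K.

1047.26 K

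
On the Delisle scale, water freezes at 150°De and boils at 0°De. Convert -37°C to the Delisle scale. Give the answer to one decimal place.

205.5°De

Linearly onto the Delisle scale: 150 + (-37.0000 / 100) × (0 - 150) = 205.5°De.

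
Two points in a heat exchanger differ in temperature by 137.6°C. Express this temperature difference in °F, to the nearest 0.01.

An interval of 1°C corresponds to 1.8°F.
137.6 × 1.8 = 247.68.

247.68°F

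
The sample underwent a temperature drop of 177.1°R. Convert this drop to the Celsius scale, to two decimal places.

An interval of 1°R corresponds to 5/9°C.
177.1 × 5/9 = 98.39.

98.39°C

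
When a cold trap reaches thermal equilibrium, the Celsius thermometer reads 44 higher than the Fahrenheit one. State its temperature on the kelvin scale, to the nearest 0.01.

Let x be the Fahrenheit reading; then the Celsius reading is 5/9·x - 17.7778.
(5/9·x - 17.7778) - x = 44  ⇒  (-4/9)·x = 61.7778  ⇒  x = -139.0000°F.
In Celsius: (-139 - 32) × 5/9 = -95.0000°C.
In kelvin: -95.0000 + 273.15 = 178.15 K.

178.15 K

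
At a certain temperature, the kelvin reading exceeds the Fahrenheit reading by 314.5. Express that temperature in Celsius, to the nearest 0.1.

Let x be the kelvin reading; then the Fahrenheit reading is 1.8·x - 459.67.
(1.8·x - 459.67) - x = -314.5  ⇒  (0.8)·x = 145.17  ⇒  x = 181.4625 K.
In Celsius: 181.4625 - 273.15 = -91.7°C.

-91.7°C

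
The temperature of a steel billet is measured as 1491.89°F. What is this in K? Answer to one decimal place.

1084.2 K

In Celsius: (1491.89 - 32) × 5/9 = 811.0500°C.
In kelvin: 811.0500 + 273.15 = 1084.2 K.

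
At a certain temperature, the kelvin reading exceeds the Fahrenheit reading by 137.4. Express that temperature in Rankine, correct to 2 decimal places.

725.11°R

Let x be the kelvin reading; then the Fahrenheit reading is 1.8·x - 459.67.
(1.8·x - 459.67) - x = -137.4  ⇒  (0.8)·x = 322.27  ⇒  x = 402.8375 K.
In Celsius: 402.8375 - 273.15 = 129.6875°C.
In Rankine: 129.6875 × 1.8 + 491.67 = 725.11°R.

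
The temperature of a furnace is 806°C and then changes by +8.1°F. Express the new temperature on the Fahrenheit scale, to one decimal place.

The 8.1°F change is an interval, so only the factor 5/9 applies: +8.1 × 5/9 = +4.5000°C.
Final Celsius temperature: 806.0000 + 4.5000 = 810.5000°C.
In Fahrenheit: 810.5000 × 1.8 + 32 = 1490.9°F.

1490.9°F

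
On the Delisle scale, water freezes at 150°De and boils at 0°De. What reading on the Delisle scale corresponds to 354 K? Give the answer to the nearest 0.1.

First in Celsius: 354 - 273.15 = 80.8500°C.
Linearly onto the Delisle scale: 150 + (80.8500 / 100) × (0 - 150) = 28.7°De.

28.7°De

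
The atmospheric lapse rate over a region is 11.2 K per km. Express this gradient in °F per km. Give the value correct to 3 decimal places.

The quantity depends on a temperature interval, so only the ratio of degree sizes applies; the offset between the scales is irrelevant.
A change of 1 K is a change of 1.8°F, so 11.2 × 1.8 = 20.160.

20.160 °F/km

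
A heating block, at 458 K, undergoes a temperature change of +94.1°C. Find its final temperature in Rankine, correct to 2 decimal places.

993.78°R

Initial temperature in Celsius: 458 - 273.15 = 184.8500°C.
Final Celsius temperature: 184.8500 + 94.1000 = 278.9500°C.
In Rankine: 278.9500 × 1.8 + 491.67 = 993.78°R.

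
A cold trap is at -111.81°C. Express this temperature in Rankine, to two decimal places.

290.41°R

In Rankine: -111.8100 × 1.8 + 491.67 = 290.41°R.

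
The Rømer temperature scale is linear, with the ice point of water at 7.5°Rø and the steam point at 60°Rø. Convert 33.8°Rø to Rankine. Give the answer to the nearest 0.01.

Linear interpolation between the fixed points: C = (33.8 - 7.5) × 100 / (60 - 7.5) = 50.0952°C.
Then 50.0952 × 1.8 + 491.67 = 581.84°R.

581.84°R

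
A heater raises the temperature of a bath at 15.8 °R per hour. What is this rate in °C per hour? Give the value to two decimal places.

The quantity depends on a temperature interval, so only the ratio of degree sizes applies; the offset between the scales is irrelevant.
A change of 1°R is a change of 5/9°C, so 15.8 × 5/9 = 8.78.

8.78 °C/hour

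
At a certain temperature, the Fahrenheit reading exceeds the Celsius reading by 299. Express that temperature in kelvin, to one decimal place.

606.9 K

Let x be the Celsius reading; then the Fahrenheit reading is 1.8·x + 32.
(1.8·x + 32) - x = 299  ⇒  (0.8)·x = 267  ⇒  x = 333.7500°C.
In kelvin: 333.7500 + 273.15 = 606.9 K.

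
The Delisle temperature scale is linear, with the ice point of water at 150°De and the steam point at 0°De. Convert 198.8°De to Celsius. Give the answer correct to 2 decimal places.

Linear interpolation between the fixed points: C = (198.8 - 150) × 100 / (0 - 150) = -32.5333°C.

-32.53°C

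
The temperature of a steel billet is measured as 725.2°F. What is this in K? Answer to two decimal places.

658.26 K

In Celsius: (725.2 - 32) × 5/9 = 385.1111°C.
In kelvin: 385.1111 + 273.15 = 658.26 K.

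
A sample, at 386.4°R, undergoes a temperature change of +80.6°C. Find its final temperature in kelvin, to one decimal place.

295.3 K

Initial temperature in Celsius: (386.4 - 491.67) × 5/9 = -58.4833°C.
Final Celsius temperature: -58.4833 + 80.6000 = 22.1167°C.
In kelvin: 22.1167 + 273.15 = 295.3 K.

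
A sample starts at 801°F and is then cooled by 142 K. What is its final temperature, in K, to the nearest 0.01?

558.37 K

Initial temperature in Celsius: (801 - 32) × 5/9 = 427.2222°C.
The 142 K change is an interval; Kelvin and Celsius degrees are the same size, so ΔC = -142°C.
Final Celsius temperature: 427.2222 - 142.0000 = 285.2222°C.
In kelvin: 285.2222 + 273.15 = 558.37 K.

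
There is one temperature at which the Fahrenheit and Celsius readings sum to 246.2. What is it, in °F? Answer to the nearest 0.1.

169.7°F

Let F be the Fahrenheit reading. The Celsius reading is C = 5/9·F - 17.7778.
Require F + C = 246.2: (14/9)·F - 17.7778 = 246.2.
F = (246.2 + 17.7778) / (14/9) = 169.7.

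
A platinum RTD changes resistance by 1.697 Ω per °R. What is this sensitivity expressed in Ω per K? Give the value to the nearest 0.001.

Since only a temperature interval is involved, the additive offset between the scales drops out.
A change of 1 K is a change of 1.8°R, so per K the value is 1.697 × 1.8 = 3.055.

3.055 Ω per K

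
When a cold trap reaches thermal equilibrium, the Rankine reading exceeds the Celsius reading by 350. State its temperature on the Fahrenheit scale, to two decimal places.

Let x be the Rankine reading; then the Celsius reading is 5/9·x - 273.15.
(5/9·x - 273.15) - x = -350  ⇒  (-4/9)·x = -76.85  ⇒  x = 172.9125°R.
In Celsius: (172.9125 - 491.67) × 5/9 = -177.0875°C.
In Fahrenheit: -177.0875 × 1.8 + 32 = -286.76°F.

-286.76°F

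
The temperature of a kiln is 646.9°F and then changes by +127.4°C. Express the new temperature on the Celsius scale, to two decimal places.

469.01°C

Initial temperature in Celsius: (646.9 - 32) × 5/9 = 341.6111°C.
Final Celsius temperature: 341.6111 + 127.4000 = 469.0111°C.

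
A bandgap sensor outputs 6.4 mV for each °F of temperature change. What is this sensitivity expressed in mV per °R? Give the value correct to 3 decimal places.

The quantity depends on a temperature interval, so only the ratio of degree sizes applies; the offset between the scales is irrelevant.
A change of 1°R is a change of 1°F, so per °R the value is 6.4 × 1 = 6.400.

6.400 mV per °R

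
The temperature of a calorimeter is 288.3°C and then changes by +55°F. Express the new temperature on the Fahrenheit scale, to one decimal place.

The 55°F change is an interval, so only the factor 5/9 applies: +55 × 5/9 = +30.5556°C.
Final Celsius temperature: 288.3000 + 30.5556 = 318.8556°C.
In Fahrenheit: 318.8556 × 1.8 + 32 = 605.9°F.

605.9°F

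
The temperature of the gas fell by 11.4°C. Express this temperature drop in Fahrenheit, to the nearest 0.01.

20.52°F

An interval of 1°C corresponds to 1.8°F.
11.4 × 1.8 = 20.52.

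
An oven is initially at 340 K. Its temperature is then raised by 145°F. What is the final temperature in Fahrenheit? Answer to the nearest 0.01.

Initial temperature in Celsius: 340 - 273.15 = 66.8500°C.
The 145°F change is an interval, so only the factor 5/9 applies: +145 × 5/9 = +80.5556°C.
Final Celsius temperature: 66.8500 + 80.5556 = 147.4056°C.
In Fahrenheit: 147.4056 × 1.8 + 32 = 297.33°F.

297.33°F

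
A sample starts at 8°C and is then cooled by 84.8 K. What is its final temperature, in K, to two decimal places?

The 84.8 K change is an interval; Kelvin and Celsius degrees are the same size, so ΔC = -84.8°C.
Final Celsius temperature: 8.0000 - 84.8000 = -76.8000°C.
In kelvin: -76.8000 + 273.15 = 196.35 K.

196.35 K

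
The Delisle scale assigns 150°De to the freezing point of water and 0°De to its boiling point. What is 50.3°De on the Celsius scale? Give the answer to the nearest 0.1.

Linear interpolation between the fixed points: C = (50.3 - 150) × 100 / (0 - 150) = 66.4667°C.

66.5°C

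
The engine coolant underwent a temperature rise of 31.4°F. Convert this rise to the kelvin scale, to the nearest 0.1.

Only the scale ratio 5/9 matters for a change in temperature.
31.4 × 5/9 = 17.4.

17.4 K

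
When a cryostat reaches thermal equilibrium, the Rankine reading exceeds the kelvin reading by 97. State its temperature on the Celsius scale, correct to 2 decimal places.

-151.90°C

Let x be the Rankine reading; then the kelvin reading is 5/9·x.
(5/9·x) - x = -97  ⇒  (-4/9)·x = -97  ⇒  x = 218.2500°R.
In Celsius: (218.25 - 491.67) × 5/9 = -151.90°C.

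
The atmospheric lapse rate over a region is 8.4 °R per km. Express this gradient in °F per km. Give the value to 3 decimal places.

8.400 °F/km

The quantity depends on a temperature interval, so only the ratio of degree sizes applies; the offset between the scales is irrelevant.
A change of 1°R is a change of 1°F, so 8.4 × 1 = 8.400.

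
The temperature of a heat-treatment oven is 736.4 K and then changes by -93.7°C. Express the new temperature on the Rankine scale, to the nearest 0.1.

1156.9°R

Initial temperature in Celsius: 736.4 - 273.15 = 463.2500°C.
Final Celsius temperature: 463.2500 - 93.7000 = 369.5500°C.
In Rankine: 369.5500 × 1.8 + 491.67 = 1156.9°R.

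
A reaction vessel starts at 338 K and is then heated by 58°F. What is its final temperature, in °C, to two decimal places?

97.07°C

Initial temperature in Celsius: 338 - 273.15 = 64.8500°C.
The 58°F change is an interval, so only the factor 5/9 applies: +58 × 5/9 = +32.2222°C.
Final Celsius temperature: 64.8500 + 32.2222 = 97.0722°C.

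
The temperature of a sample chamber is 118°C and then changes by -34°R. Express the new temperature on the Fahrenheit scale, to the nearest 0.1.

The 34°R change is an interval, so only the factor 5/9 applies: -34 × 5/9 = -18.8889°C.
Final Celsius temperature: 118.0000 - 18.8889 = 99.1111°C.
In Fahrenheit: 99.1111 × 1.8 + 32 = 210.4°F.

210.4°F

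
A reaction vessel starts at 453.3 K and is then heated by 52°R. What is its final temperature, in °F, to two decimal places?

Initial temperature in Celsius: 453.3 - 273.15 = 180.1500°C.
The 52°R change is an interval, so only the factor 5/9 applies: +52 × 5/9 = +28.8889°C.
Final Celsius temperature: 180.1500 + 28.8889 = 209.0389°C.
In Fahrenheit: 209.0389 × 1.8 + 32 = 408.27°F.

408.27°F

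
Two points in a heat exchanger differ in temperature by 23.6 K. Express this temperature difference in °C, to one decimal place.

Kelvin and Celsius degrees are the same size, so the interval is unchanged: 23.6.

23.6°C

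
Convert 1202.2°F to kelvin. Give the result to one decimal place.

In Celsius: (1202.2 - 32) × 5/9 = 650.1111°C.
In kelvin: 650.1111 + 273.15 = 923.3 K.

923.3 K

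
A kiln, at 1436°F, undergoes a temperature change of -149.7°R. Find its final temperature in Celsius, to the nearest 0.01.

696.83°C

Initial temperature in Celsius: (1436 - 32) × 5/9 = 780.0000°C.
The 149.7°R change is an interval, so only the factor 5/9 applies: -149.7 × 5/9 = -83.1667°C.
Final Celsius temperature: 780.0000 - 83.1667 = 696.8333°C.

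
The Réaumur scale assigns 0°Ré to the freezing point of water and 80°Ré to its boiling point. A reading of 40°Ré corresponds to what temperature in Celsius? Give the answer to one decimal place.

50.0°C

Linear interpolation between the fixed points: C = (40 - 0) × 100 / (80 - 0) = 50.0000°C.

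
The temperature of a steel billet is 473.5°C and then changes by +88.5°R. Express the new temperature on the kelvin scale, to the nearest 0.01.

The 88.5°R change is an interval, so only the factor 5/9 applies: +88.5 × 5/9 = +49.1667°C.
Final Celsius temperature: 473.5000 + 49.1667 = 522.6667°C.
In kelvin: 522.6667 + 273.15 = 795.82 K.

795.82 K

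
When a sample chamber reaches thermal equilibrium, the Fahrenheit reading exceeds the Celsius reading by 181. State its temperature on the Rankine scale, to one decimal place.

Let x be the Celsius reading; then the Fahrenheit reading is 1.8·x + 32.
(1.8·x + 32) - x = 181  ⇒  (0.8)·x = 149  ⇒  x = 186.2500°C.
In Rankine: 186.2500 × 1.8 + 491.67 = 826.9°R.

826.9°R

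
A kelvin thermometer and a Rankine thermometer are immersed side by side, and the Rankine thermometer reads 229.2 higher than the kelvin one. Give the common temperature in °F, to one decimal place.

56.0°F

Let x be the kelvin reading; then the Rankine reading is 1.8·x.
(1.8·x) - x = 229.2  ⇒  (0.8)·x = 229.2  ⇒  x = 286.5000 K.
In Celsius: 286.5 - 273.15 = 13.3500°C.
In Fahrenheit: 13.3500 × 1.8 + 32 = 56.0°F.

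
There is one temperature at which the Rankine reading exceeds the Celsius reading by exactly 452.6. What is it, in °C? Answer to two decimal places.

Let C be the Celsius reading. The Rankine reading is R = 1.8·C + 491.67.
Require R - C = 452.6: (0.8)·C + 491.67 = 452.6.
C = (452.6 - 491.67) / (0.8) = -48.84.

-48.84°C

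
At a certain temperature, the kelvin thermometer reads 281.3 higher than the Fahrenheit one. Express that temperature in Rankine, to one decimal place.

Let x be the Fahrenheit reading; then the kelvin reading is 5/9·x + 255.372.
(5/9·x + 255.372) - x = 281.3  ⇒  (-4/9)·x = 25.9278  ⇒  x = -58.3375°F.
In Celsius: (-58.3375 - 32) × 5/9 = -50.1875°C.
In Rankine: -50.1875 × 1.8 + 491.67 = 401.3°R.

401.3°R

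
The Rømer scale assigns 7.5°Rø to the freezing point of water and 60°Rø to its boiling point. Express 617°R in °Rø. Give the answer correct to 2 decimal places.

First in Celsius: (617 - 491.67) × 5/9 = 69.6278°C.
Linearly onto the Rømer scale: 7.5 + (69.6278 / 100) × (60 - 7.5) = 44.05°Rø.

44.05°Rø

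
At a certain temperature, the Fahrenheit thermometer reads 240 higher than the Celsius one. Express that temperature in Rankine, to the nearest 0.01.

959.67°R

Let x be the Celsius reading; then the Fahrenheit reading is 1.8·x + 32.
(1.8·x + 32) - x = 240  ⇒  (0.8)·x = 208  ⇒  x = 260.0000°C.
In Rankine: 260.0000 × 1.8 + 491.67 = 959.67°R.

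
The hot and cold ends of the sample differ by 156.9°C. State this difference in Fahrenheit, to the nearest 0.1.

An interval of 1°C corresponds to 1.8°F.
156.9 × 1.8 = 282.4.

282.4°F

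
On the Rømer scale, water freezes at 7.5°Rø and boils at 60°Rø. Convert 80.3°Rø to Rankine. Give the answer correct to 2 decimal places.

Linear interpolation between the fixed points: C = (80.3 - 7.5) × 100 / (60 - 7.5) = 138.6667°C.
Then 138.6667 × 1.8 + 491.67 = 741.27°R.

741.27°R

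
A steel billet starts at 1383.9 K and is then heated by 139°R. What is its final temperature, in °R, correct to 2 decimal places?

2630.02°R

Initial temperature in Celsius: 1383.9 - 273.15 = 1110.7500°C.
The 139°R change is an interval, so only the factor 5/9 applies: +139 × 5/9 = +77.2222°C.
Final Celsius temperature: 1110.7500 + 77.2222 = 1187.9722°C.
In Rankine: 1187.9722 × 1.8 + 491.67 = 2630.02°R.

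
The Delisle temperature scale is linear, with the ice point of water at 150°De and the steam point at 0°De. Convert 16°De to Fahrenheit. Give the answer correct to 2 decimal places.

192.80°F

Linear interpolation between the fixed points: C = (16 - 150) × 100 / (0 - 150) = 89.3333°C.
Then 89.3333 × 1.8 + 32 = 192.80°F.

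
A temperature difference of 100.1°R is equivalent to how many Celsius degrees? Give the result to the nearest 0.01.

Only the scale ratio 5/9 matters for a change in temperature.
100.1 × 5/9 = 55.61.

55.61°C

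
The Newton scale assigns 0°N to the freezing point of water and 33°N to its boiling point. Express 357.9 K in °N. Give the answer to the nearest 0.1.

First in Celsius: 357.9 - 273.15 = 84.7500°C.
Linearly onto the Newton scale: 0 + (84.7500 / 100) × (33 - 0) = 28.0°N.

28.0°N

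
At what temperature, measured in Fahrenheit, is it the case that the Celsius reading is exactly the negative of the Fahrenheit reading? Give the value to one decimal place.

11.4°F

Let F be the Fahrenheit reading. The Celsius reading is C = 5/9·F - 17.7778.
Require C = -1·F: 5/9·F - 17.7778 = -1·F.
(14/9)·F = 17.7778  ⇒  F = 11.4.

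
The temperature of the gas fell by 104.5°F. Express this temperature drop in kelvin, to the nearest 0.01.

An interval of 1°F corresponds to 5/9 K.
104.5 × 5/9 = 58.06.

58.06 K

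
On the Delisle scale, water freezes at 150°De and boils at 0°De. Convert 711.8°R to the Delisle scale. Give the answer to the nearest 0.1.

-33.4°De

First in Celsius: (711.8 - 491.67) × 5/9 = 122.2944°C.
Linearly onto the Delisle scale: 150 + (122.2944 / 100) × (0 - 150) = -33.4°De.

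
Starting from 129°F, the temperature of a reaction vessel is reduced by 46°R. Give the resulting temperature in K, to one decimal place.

301.5 K

Initial temperature in Celsius: (129 - 32) × 5/9 = 53.8889°C.
The 46°R change is an interval, so only the factor 5/9 applies: -46 × 5/9 = -25.5556°C.
Final Celsius temperature: 53.8889 - 25.5556 = 28.3333°C.
In kelvin: 28.3333 + 273.15 = 301.5 K.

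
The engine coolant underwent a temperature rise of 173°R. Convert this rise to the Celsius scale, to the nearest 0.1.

96.1°C

An interval of 1°R corresponds to 5/9°C.
173 × 5/9 = 96.1.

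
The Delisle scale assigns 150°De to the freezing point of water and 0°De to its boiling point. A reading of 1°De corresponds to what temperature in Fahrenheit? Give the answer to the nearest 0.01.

210.80°F

Linear interpolation between the fixed points: C = (1 - 150) × 100 / (0 - 150) = 99.3333°C.
Then 99.3333 × 1.8 + 32 = 210.80°F.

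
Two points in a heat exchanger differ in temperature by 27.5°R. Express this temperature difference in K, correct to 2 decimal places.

An interval of 1°R corresponds to 5/9 K.
27.5 × 5/9 = 15.28.

15.28 K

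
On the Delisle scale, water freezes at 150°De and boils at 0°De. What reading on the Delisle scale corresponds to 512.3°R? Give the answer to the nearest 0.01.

First in Celsius: (512.3 - 491.67) × 5/9 = 11.4611°C.
Linearly onto the Delisle scale: 150 + (11.4611 / 100) × (0 - 150) = 132.81°De.

132.81°De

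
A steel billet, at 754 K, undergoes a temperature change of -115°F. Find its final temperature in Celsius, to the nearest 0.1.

Initial temperature in Celsius: 754 - 273.15 = 480.8500°C.
The 115°F change is an interval, so only the factor 5/9 applies: -115 × 5/9 = -63.8889°C.
Final Celsius temperature: 480.8500 - 63.8889 = 416.9611°C.

417.0°C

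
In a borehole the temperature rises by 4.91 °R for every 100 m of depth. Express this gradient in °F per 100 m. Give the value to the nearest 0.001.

The quantity depends on a temperature interval, so only the ratio of degree sizes applies; the offset between the scales is irrelevant.
A change of 1°R is a change of 1°F, so 4.91 × 1 = 4.910.

4.910 °F/100 m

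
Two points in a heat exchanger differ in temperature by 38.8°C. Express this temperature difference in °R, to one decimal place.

69.8°R

For a temperature interval the offset drops out; only the factor 1.8 applies.
38.8 × 1.8 = 69.8.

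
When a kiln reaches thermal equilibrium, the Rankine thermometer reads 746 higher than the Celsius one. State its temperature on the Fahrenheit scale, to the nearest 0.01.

604.24°F

Let x be the Celsius reading; then the Rankine reading is 1.8·x + 491.67.
(1.8·x + 491.67) - x = 746  ⇒  (0.8)·x = 254.33  ⇒  x = 317.9125°C.
In Fahrenheit: 317.9125 × 1.8 + 32 = 604.24°F.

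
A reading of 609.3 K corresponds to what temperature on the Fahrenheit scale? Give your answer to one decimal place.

In Celsius: 609.3 - 273.15 = 336.1500°C.
In Fahrenheit: 336.1500 × 1.8 + 32 = 637.1°F.

637.1°F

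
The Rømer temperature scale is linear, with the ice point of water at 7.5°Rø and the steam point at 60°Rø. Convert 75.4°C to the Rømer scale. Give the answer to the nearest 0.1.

47.1°Rø

Linearly onto the Rømer scale: 7.5 + (75.4000 / 100) × (60 - 7.5) = 47.1°Rø.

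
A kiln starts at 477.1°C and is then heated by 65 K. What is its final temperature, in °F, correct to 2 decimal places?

The 65 K change is an interval; Kelvin and Celsius degrees are the same size, so ΔC = +65°C.
Final Celsius temperature: 477.1000 + 65.0000 = 542.1000°C.
In Fahrenheit: 542.1000 × 1.8 + 32 = 1007.78°F.

1007.78°F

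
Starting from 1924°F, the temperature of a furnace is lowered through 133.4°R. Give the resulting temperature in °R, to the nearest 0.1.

Initial temperature in Celsius: (1924 - 32) × 5/9 = 1051.1111°C.
The 133.4°R change is an interval, so only the factor 5/9 applies: -133.4 × 5/9 = -74.1111°C.
Final Celsius temperature: 1051.1111 - 74.1111 = 977.0000°C.
In Rankine: 977.0000 × 1.8 + 491.67 = 2250.3°R.

2250.3°R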